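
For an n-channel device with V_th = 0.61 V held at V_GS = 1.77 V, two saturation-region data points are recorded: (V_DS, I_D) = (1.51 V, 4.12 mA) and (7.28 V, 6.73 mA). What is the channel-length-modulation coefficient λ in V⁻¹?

With V_GS fixed, I_D ∝ (1 + λ V_DS) in saturation, so I_D2/I_D1 = (1 + λ V_DS2)/(1 + λ V_DS1).
6.73/4.12 = 1.633 = (1 + 7.28 λ)/(1 + 1.51 λ).
Solving: λ (I_D1 V_DS2 − I_D2 V_DS1) = I_D2 − I_D1, so λ = (6.73 − 4.12) / (4.12 × 7.28 − 6.73 × 1.51) = 2.61 / 19.8 = 0.132 V⁻¹.

λ = 0.132 V⁻¹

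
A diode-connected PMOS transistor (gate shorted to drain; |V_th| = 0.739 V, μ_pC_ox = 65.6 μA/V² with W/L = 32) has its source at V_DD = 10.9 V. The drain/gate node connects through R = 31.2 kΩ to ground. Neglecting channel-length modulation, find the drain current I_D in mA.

With gate tied to drain, V_SG = V_SD ≥ V_SG − |V_th|, so the device is in saturation.
k_p = μ_pC_ox · (W/L) = 2.099 mA/V².
KCL at the drain: ½ k_p (V_SG − |V_th|)² = (V_DD − V_SG)/R.
Let x = V_SG − 0.739. Then 32.7 x² + x − 10.16 = 0, giving x = 0.542 V (positive root), so V_SG = 1.28 V.
I_D = (V_DD − V_SG)/R = (10.9 − 1.28) / 31.2 = 0.308 mA.

I_D = 0.308 mA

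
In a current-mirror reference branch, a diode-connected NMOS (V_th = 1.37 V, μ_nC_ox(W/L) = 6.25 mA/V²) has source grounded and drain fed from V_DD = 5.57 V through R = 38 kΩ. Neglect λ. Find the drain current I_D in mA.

I_D = 0.106 mA

With gate tied to drain, V_GS = V_DS ≥ V_GS − V_th, so the device is in saturation.
KCL at the drain: ½ k_n (V_GS − V_th)² = (V_DD − V_GS)/R.
Let x = V_GS − 1.37. Then 119 x² + x − 4.2 = 0, giving x = 0.184 V (positive root), so V_GS = 1.55 V.
I_D = (V_DD − V_GS)/R = (5.57 − 1.55) / 38 = 0.106 mA.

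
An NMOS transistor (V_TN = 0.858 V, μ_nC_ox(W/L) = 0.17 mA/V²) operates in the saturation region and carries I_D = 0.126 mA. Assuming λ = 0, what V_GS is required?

In saturation I_D = ½ k_n (V_GS − V_TN)², so V_GS − V_TN = √(2 I_D / k_n) = √(2 × 0.126 / 0.17) = 1.22 V.
V_GS = 0.858 + 1.22 = 2.08 V.

V_GS = 2.08 V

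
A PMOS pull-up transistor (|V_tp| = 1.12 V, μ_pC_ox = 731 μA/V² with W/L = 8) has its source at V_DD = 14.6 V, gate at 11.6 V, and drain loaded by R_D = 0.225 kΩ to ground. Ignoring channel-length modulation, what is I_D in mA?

V_SG = V_DD − V_G = 14.6 − 11.6 = 3 V, so V_ov = 3 − 1.12 = 1.88 V.
k_p = μ_pC_ox · (W/L) = 5.848 mA/V².
Assume saturation: I_D = ½ k_p V_ov² = 0.5 × 5.848 × 1.88² = 10.3 mA, giving V_SD = V_DD − I_D R_D = 14.6 − 10.3 × 0.225 = 12.3 V.
V_SD = 12.3 V ≥ V_ov = 1.88 V, confirming saturation.

I_D = 10.3 mA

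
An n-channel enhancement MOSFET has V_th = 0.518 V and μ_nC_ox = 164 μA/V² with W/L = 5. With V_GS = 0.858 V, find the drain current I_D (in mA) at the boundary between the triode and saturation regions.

I_D = 0.0474 mA

At the boundary V_DS = V_ov = V_GS − V_th = 0.858 − 0.518 = 0.34 V.
k_n = μ_nC_ox · (W/L) = 0.82 mA/V².
I_D = ½ k_n V_ov² = 0.5 × 0.82 × 0.34² = 0.0474 mA.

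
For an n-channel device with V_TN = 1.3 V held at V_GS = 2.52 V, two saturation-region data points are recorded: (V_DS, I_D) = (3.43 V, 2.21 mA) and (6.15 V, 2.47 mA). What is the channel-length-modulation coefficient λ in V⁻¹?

λ = 0.0508 V⁻¹

With V_GS fixed, I_D ∝ (1 + λ V_DS) in saturation, so I_D2/I_D1 = (1 + λ V_DS2)/(1 + λ V_DS1).
2.47/2.21 = 1.118 = (1 + 6.15 λ)/(1 + 3.43 λ).
Solving: λ (I_D1 V_DS2 − I_D2 V_DS1) = I_D2 − I_D1, so λ = (2.47 − 2.21) / (2.21 × 6.15 − 2.47 × 3.43) = 0.26 / 5.12 = 0.0508 V⁻¹.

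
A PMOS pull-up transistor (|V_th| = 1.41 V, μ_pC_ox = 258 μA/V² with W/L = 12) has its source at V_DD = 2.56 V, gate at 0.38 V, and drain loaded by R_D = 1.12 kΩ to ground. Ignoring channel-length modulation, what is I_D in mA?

V_SG = V_DD − V_G = 2.56 − 0.38 = 2.18 V, so V_ov = 2.18 − 1.41 = 0.77 V.
k_p = μ_pC_ox · (W/L) = 3.096 mA/V².
Assume saturation: I_D = ½ k_p V_ov² = 0.5 × 3.096 × 0.77² = 0.918 mA, giving V_SD = V_DD − I_D R_D = 2.56 − 0.918 × 1.12 = 1.53 V.
V_SD = 1.53 V ≥ V_ov = 0.77 V, confirming saturation.

I_D = 0.918 mA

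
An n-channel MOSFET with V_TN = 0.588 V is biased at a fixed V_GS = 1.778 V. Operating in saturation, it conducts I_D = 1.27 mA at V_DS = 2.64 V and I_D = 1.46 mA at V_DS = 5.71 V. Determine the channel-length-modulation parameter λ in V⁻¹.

With V_GS fixed, I_D ∝ (1 + λ V_DS) in saturation, so I_D2/I_D1 = (1 + λ V_DS2)/(1 + λ V_DS1).
1.46/1.27 = 1.15 = (1 + 5.71 λ)/(1 + 2.64 λ).
Solving: λ (I_D1 V_DS2 − I_D2 V_DS1) = I_D2 − I_D1, so λ = (1.46 − 1.27) / (1.27 × 5.71 − 1.46 × 2.64) = 0.19 / 3.4 = 0.0559 V⁻¹.

λ = 0.0559 V⁻¹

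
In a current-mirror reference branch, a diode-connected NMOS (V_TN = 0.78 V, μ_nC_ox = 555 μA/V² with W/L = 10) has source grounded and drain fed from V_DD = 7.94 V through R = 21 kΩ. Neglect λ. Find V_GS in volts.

V_GS = 1.12 V

With gate tied to drain, V_GS = V_DS ≥ V_GS − V_TN, so the device is in saturation.
k_n = μ_nC_ox · (W/L) = 5.55 mA/V².
KCL at the drain: ½ k_n (V_GS − V_TN)² = (V_DD − V_GS)/R.
Let x = V_GS − 0.78. Then 58.3 x² + x − 7.16 = 0, giving x = 0.342 V (positive root), so V_GS = 1.12 V.
I_D = (V_DD − V_GS)/R = (7.94 − 1.12) / 21 = 0.325 mA.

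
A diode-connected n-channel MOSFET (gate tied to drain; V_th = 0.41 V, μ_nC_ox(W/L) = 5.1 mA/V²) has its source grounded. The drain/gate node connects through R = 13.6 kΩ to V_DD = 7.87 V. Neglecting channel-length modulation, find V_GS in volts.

With gate tied to drain, V_GS = V_DS ≥ V_GS − V_th, so the device is in saturation.
KCL at the drain: ½ k_n (V_GS − V_th)² = (V_DD − V_GS)/R.
Let x = V_GS − 0.41. Then 34.7 x² + x − 7.46 = 0, giving x = 0.45 V (positive root), so V_GS = 0.86 V.
I_D = (V_DD − V_GS)/R = (7.87 − 0.86) / 13.6 = 0.515 mA.

V_GS = 0.860 V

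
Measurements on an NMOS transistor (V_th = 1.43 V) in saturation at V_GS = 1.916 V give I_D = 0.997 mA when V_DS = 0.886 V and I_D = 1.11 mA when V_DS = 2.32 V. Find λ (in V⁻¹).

With V_GS fixed, I_D ∝ (1 + λ V_DS) in saturation, so I_D2/I_D1 = (1 + λ V_DS2)/(1 + λ V_DS1).
1.11/0.997 = 1.113 = (1 + 2.32 λ)/(1 + 0.886 λ).
Solving: λ (I_D1 V_DS2 − I_D2 V_DS1) = I_D2 − I_D1, so λ = (1.11 − 0.997) / (0.997 × 2.32 − 1.11 × 0.886) = 0.113 / 1.33 = 0.085 V⁻¹.

λ = 0.0850 V⁻¹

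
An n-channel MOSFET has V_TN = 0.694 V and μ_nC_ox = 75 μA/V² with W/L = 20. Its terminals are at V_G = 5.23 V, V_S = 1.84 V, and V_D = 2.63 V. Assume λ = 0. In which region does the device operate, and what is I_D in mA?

Triode; I_D = 2.73 mA

V_GS = V_G − V_S = 5.23 − 1.84 = 3.39 V; V_DS = V_D − V_S = 2.63 − 1.84 = 0.79 V.
k_n = μ_nC_ox · (W/L) = 1.5 mA/V².
V_ov = V_GS − V_TN = 3.39 − 0.694 = 2.7 V.
Since V_DS = 0.79 V < V_ov = 2.7 V, the device is in the triode region.
I_D = k_n [V_ov · V_DS − ½ V_DS²] = 1.5 × [2.7 × 0.79 − 0.5 × 0.79²] = 2.73 mA.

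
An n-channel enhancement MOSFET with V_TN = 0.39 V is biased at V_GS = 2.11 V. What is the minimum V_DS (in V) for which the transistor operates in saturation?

The boundary between triode and saturation is V_DS = V_GS − V_TN = V_ov.
V_ov = 2.11 − 0.39 = 1.72 V.

V_DS,sat = 1.72 V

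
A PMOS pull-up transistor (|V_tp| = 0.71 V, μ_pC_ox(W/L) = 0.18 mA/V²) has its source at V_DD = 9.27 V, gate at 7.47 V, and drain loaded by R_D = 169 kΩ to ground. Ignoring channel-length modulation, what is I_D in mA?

I_D = 0.0530 mA

V_SG = V_DD − V_G = 9.27 − 7.47 = 1.8 V, so V_ov = 1.8 − 0.71 = 1.09 V.
Assume saturation: I_D = ½ k_p V_ov² = 0.5 × 0.18 × 1.09² = 0.107 mA, giving V_SD = V_DD − I_D R_D = 9.27 − 0.107 × 169 = -8.8 V.
But -8.8 V < V_ov = 1.09 V, so the device is actually in triode.
In triode I_D = k_p[V_ov V_SD − ½ V_SD²] and I_D = (V_DD − V_SD)/R_D. Equating: 15.2 V_SD² − 34.16 V_SD + 9.27 = 0, giving V_SD = 0.316 V (the root below V_ov).
I_D = (9.27 − 0.316) / 169 = 0.053 mA.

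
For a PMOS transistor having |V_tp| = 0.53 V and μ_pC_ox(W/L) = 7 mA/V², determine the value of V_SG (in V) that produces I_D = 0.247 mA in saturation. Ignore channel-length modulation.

In saturation I_D = ½ k_p (V_SG − |V_tp|)², so V_SG − |V_tp| = √(2 I_D / k_p) = √(2 × 0.247 / 7) = 0.266 V.
V_SG = 0.53 + 0.266 = 0.796 V.

V_SG = 0.796 V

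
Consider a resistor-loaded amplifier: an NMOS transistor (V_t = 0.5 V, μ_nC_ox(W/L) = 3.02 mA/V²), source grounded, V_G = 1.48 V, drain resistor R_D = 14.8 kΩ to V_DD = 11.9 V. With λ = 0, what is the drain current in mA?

I_D = 0.783 mA

V_GS = V_G = 1.48 V, so V_ov = 1.48 − 0.5 = 0.98 V.
Assume saturation: I_D = ½ k_n V_ov² = 0.5 × 3.02 × 0.98² = 1.45 mA, giving V_DS = V_DD − I_D R_D = 11.9 − 1.45 × 14.8 = -9.56 V.
But -9.56 V < V_ov = 0.98 V, so the device is actually in triode.
In triode I_D = k_n[V_ov V_DS − ½ V_DS²] and I_D = (V_DD − V_DS)/R_D. Equating: 22.3 V_DS² − 44.8 V_DS + 11.9 = 0, giving V_DS = 0.315 V (the root below V_ov).
I_D = (11.9 − 0.315) / 14.8 = 0.783 mA.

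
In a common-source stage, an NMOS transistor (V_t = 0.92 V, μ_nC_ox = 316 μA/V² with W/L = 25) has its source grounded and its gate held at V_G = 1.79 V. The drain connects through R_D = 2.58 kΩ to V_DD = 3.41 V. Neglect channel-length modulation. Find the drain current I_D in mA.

V_GS = V_G = 1.79 V, so V_ov = 1.79 − 0.92 = 0.87 V.
k_n = μ_nC_ox · (W/L) = 7.9 mA/V².
Assume saturation: I_D = ½ k_n V_ov² = 0.5 × 7.9 × 0.87² = 2.99 mA, giving V_DS = V_DD − I_D R_D = 3.41 − 2.99 × 2.58 = -4.3 V.
But -4.3 V < V_ov = 0.87 V, so the device is actually in triode.
In triode I_D = k_n[V_ov V_DS − ½ V_DS²] and I_D = (V_DD − V_DS)/R_D. Equating: 10.2 V_DS² − 18.73 V_DS + 3.41 = 0, giving V_DS = 0.205 V (the root below V_ov).
I_D = (3.41 − 0.205) / 2.58 = 1.24 mA.

I_D = 1.24 mA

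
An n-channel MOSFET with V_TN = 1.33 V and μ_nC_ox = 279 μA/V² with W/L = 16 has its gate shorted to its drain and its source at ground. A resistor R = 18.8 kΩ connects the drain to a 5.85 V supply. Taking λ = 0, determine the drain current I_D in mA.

With gate tied to drain, V_GS = V_DS ≥ V_GS − V_TN, so the device is in saturation.
k_n = μ_nC_ox · (W/L) = 4.464 mA/V².
KCL at the drain: ½ k_n (V_GS − V_TN)² = (V_DD − V_GS)/R.
Let x = V_GS − 1.33. Then 42 x² + x − 4.52 = 0, giving x = 0.317 V (positive root), so V_GS = 1.65 V.
I_D = (V_DD − V_GS)/R = (5.85 − 1.65) / 18.8 = 0.224 mA.

I_D = 0.224 mA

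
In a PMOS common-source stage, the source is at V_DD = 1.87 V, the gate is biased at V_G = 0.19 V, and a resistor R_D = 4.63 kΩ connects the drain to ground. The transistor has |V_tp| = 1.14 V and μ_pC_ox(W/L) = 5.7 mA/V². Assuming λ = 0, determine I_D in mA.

I_D = 0.374 mA

V_SG = V_DD − V_G = 1.87 − 0.19 = 1.68 V, so V_ov = 1.68 − 1.14 = 0.54 V.
Assume saturation: I_D = ½ k_p V_ov² = 0.5 × 5.7 × 0.54² = 0.831 mA, giving V_SD = V_DD − I_D R_D = 1.87 − 0.831 × 4.63 = -1.98 V.
But -1.98 V < V_ov = 0.54 V, so the device is actually in triode.
In triode I_D = k_p[V_ov V_SD − ½ V_SD²] and I_D = (V_DD − V_SD)/R_D. Equating: 13.2 V_SD² − 15.25 V_SD + 1.87 = 0, giving V_SD = 0.139 V (the root below V_ov).
I_D = (1.87 − 0.139) / 4.63 = 0.374 mA.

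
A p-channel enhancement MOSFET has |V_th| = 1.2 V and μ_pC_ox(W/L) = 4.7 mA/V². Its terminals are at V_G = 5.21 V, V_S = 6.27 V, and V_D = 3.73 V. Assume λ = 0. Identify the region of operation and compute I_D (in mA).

Cutoff; I_D = 0 mA

V_SG = V_S − V_G = 6.27 − 5.21 = 1.06 V; V_SD = V_S − V_D = 6.27 − 3.73 = 2.54 V.
V_SG = 1.06 V < |V_th| = 1.2 V, so the transistor is in cutoff.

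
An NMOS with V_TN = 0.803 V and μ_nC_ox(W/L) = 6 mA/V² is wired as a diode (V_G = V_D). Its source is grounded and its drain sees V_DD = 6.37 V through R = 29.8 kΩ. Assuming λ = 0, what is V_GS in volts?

V_GS = 1.05 V

With gate tied to drain, V_GS = V_DS ≥ V_GS − V_TN, so the device is in saturation.
KCL at the drain: ½ k_n (V_GS − V_TN)² = (V_DD − V_GS)/R.
Let x = V_GS − 0.803. Then 89.4 x² + x − 5.567 = 0, giving x = 0.244 V (positive root), so V_GS = 1.05 V.
I_D = (V_DD − V_GS)/R = (6.37 − 1.05) / 29.8 = 0.179 mA.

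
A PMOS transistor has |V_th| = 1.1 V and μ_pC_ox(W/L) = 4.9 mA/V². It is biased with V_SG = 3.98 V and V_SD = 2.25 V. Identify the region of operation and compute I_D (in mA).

V_ov = V_SG − |V_th| = 3.98 − 1.1 = 2.88 V.
Since V_SD = 2.25 V < V_ov = 2.88 V, the device is in the triode region.
I_D = k_p [V_ov · V_SD − ½ V_SD²] = 4.9 × [2.88 × 2.25 − 0.5 × 2.25²] = 19.3 mA.

Triode; I_D = 19.3 mA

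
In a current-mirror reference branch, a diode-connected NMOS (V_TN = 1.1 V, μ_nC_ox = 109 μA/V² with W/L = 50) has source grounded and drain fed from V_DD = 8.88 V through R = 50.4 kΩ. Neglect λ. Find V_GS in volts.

With gate tied to drain, V_GS = V_DS ≥ V_GS − V_TN, so the device is in saturation.
k_n = μ_nC_ox · (W/L) = 5.45 mA/V².
KCL at the drain: ½ k_n (V_GS − V_TN)² = (V_DD − V_GS)/R.
Let x = V_GS − 1.1. Then 137 x² + x − 7.78 = 0, giving x = 0.234 V (positive root), so V_GS = 1.33 V.
I_D = (V_DD − V_GS)/R = (8.88 − 1.33) / 50.4 = 0.15 mA.

V_GS = 1.33 V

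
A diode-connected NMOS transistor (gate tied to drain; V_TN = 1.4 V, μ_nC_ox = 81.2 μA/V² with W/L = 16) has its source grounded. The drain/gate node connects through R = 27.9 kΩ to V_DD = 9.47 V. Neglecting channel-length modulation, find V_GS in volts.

V_GS = 2.04 V

With gate tied to drain, V_GS = V_DS ≥ V_GS − V_TN, so the device is in saturation.
k_n = μ_nC_ox · (W/L) = 1.299 mA/V².
KCL at the drain: ½ k_n (V_GS − V_TN)² = (V_DD − V_GS)/R.
Let x = V_GS − 1.4. Then 18.1 x² + x − 8.07 = 0, giving x = 0.64 V (positive root), so V_GS = 2.04 V.
I_D = (V_DD − V_GS)/R = (9.47 − 2.04) / 27.9 = 0.266 mA.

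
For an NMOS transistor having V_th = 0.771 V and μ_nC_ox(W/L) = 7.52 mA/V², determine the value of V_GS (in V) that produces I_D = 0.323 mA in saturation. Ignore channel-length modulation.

In saturation I_D = ½ k_n (V_GS − V_th)², so V_GS − V_th = √(2 I_D / k_n) = √(2 × 0.323 / 7.52) = 0.293 V.
V_GS = 0.771 + 0.293 = 1.06 V.

V_GS = 1.06 V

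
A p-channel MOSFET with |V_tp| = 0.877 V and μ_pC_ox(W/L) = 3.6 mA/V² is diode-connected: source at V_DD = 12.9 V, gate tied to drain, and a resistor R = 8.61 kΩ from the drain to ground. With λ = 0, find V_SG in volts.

With gate tied to drain, V_SG = V_SD ≥ V_SG − |V_tp|, so the device is in saturation.
KCL at the drain: ½ k_p (V_SG − |V_tp|)² = (V_DD − V_SG)/R.
Let x = V_SG − 0.877. Then 15.5 x² + x − 12.02 = 0, giving x = 0.849 V (positive root), so V_SG = 1.73 V.
I_D = (V_DD − V_SG)/R = (12.9 − 1.73) / 8.61 = 1.3 mA.

V_SG = 1.73 V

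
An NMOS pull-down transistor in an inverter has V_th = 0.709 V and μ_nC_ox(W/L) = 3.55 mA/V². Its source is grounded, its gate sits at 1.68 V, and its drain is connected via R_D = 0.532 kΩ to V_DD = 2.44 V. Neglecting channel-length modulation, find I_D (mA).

V_GS = V_G = 1.68 V, so V_ov = 1.68 − 0.709 = 0.971 V.
Assume saturation: I_D = ½ k_n V_ov² = 0.5 × 3.55 × 0.971² = 1.67 mA, giving V_DS = V_DD − I_D R_D = 2.44 − 1.67 × 0.532 = 1.55 V.
V_DS = 1.55 V ≥ V_ov = 0.971 V, confirming saturation.

I_D = 1.67 mA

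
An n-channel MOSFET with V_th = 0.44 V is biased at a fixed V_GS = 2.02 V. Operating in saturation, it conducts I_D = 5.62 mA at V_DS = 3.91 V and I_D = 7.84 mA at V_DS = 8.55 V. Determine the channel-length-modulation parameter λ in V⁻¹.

With V_GS fixed, I_D ∝ (1 + λ V_DS) in saturation, so I_D2/I_D1 = (1 + λ V_DS2)/(1 + λ V_DS1).
7.84/5.62 = 1.395 = (1 + 8.55 λ)/(1 + 3.91 λ).
Solving: λ (I_D1 V_DS2 − I_D2 V_DS1) = I_D2 − I_D1, so λ = (7.84 − 5.62) / (5.62 × 8.55 − 7.84 × 3.91) = 2.22 / 17.4 = 0.128 V⁻¹.

λ = 0.128 V⁻¹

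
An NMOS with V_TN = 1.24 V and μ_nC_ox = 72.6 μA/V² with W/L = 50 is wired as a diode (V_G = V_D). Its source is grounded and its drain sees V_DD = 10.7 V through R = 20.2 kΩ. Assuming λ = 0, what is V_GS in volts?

With gate tied to drain, V_GS = V_DS ≥ V_GS − V_TN, so the device is in saturation.
k_n = μ_nC_ox · (W/L) = 3.63 mA/V².
KCL at the drain: ½ k_n (V_GS − V_TN)² = (V_DD − V_GS)/R.
Let x = V_GS − 1.24. Then 36.7 x² + x − 9.46 = 0, giving x = 0.495 V (positive root), so V_GS = 1.73 V.
I_D = (V_DD − V_GS)/R = (10.7 − 1.73) / 20.2 = 0.444 mA.

V_GS = 1.73 V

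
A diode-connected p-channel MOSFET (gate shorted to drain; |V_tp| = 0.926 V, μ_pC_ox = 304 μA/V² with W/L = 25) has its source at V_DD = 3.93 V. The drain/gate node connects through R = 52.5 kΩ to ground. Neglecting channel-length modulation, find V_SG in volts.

With gate tied to drain, V_SG = V_SD ≥ V_SG − |V_tp|, so the device is in saturation.
k_p = μ_pC_ox · (W/L) = 7.6 mA/V².
KCL at the drain: ½ k_p (V_SG − |V_tp|)² = (V_DD − V_SG)/R.
Let x = V_SG − 0.926. Then 200 x² + x − 3.004 = 0, giving x = 0.12 V (positive root), so V_SG = 1.05 V.
I_D = (V_DD − V_SG)/R = (3.93 − 1.05) / 52.5 = 0.0549 mA.

V_SG = 1.05 V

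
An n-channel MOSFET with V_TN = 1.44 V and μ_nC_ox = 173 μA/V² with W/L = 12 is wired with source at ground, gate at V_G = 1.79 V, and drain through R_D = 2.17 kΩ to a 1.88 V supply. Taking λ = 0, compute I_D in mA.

V_GS = V_G = 1.79 V, so V_ov = 1.79 − 1.44 = 0.35 V.
k_n = μ_nC_ox · (W/L) = 2.076 mA/V².
Assume saturation: I_D = ½ k_n V_ov² = 0.5 × 2.076 × 0.35² = 0.127 mA, giving V_DS = V_DD − I_D R_D = 1.88 − 0.127 × 2.17 = 1.6 V.
V_DS = 1.6 V ≥ V_ov = 0.35 V, confirming saturation.

I_D = 0.127 mA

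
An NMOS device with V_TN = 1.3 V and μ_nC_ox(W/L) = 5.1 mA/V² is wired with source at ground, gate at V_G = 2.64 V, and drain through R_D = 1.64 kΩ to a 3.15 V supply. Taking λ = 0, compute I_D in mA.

I_D = 1.75 mA

V_GS = V_G = 2.64 V, so V_ov = 2.64 − 1.3 = 1.34 V.
Assume saturation: I_D = ½ k_n V_ov² = 0.5 × 5.1 × 1.34² = 4.58 mA, giving V_DS = V_DD − I_D R_D = 3.15 − 4.58 × 1.64 = -4.36 V.
But -4.36 V < V_ov = 1.34 V, so the device is actually in triode.
In triode I_D = k_n[V_ov V_DS − ½ V_DS²] and I_D = (V_DD − V_DS)/R_D. Equating: 4.18 V_DS² − 12.21 V_DS + 3.15 = 0, giving V_DS = 0.286 V (the root below V_ov).
I_D = (3.15 − 0.286) / 1.64 = 1.75 mA.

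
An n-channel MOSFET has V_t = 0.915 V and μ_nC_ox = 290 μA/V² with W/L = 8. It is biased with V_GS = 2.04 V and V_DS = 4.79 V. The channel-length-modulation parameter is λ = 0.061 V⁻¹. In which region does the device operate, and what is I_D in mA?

Saturation; I_D = 1.90 mA

k_n = μ_nC_ox · (W/L) = 2.32 mA/V².
V_ov = V_GS − V_t = 2.04 − 0.915 = 1.12 V.
Since V_DS = 4.79 V ≥ V_ov = 1.12 V, the device is in saturation.
I_D = ½ k_n V_ov² (1 + λ V_DS) = 0.5 × 2.32 × 1.12² × (1 + 0.061 × 4.79) = 1.9 mA.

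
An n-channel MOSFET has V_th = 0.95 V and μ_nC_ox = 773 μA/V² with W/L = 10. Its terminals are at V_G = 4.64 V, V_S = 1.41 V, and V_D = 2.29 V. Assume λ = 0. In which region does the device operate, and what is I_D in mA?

Triode; I_D = 12.5 mA

V_GS = V_G − V_S = 4.64 − 1.41 = 3.23 V; V_DS = V_D − V_S = 2.29 − 1.41 = 0.88 V.
k_n = μ_nC_ox · (W/L) = 7.73 mA/V².
V_ov = V_GS − V_th = 3.23 − 0.95 = 2.28 V.
Since V_DS = 0.88 V < V_ov = 2.28 V, the device is in the triode region.
I_D = k_n [V_ov · V_DS − ½ V_DS²] = 7.73 × [2.28 × 0.88 − 0.5 × 0.88²] = 12.5 mA.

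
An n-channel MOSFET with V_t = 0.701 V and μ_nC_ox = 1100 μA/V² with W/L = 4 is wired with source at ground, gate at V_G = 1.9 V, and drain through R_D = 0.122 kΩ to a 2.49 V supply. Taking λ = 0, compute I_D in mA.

V_GS = V_G = 1.9 V, so V_ov = 1.9 − 0.701 = 1.2 V.
k_n = μ_nC_ox · (W/L) = 4.4 mA/V².
Assume saturation: I_D = ½ k_n V_ov² = 0.5 × 4.4 × 1.2² = 3.16 mA, giving V_DS = V_DD − I_D R_D = 2.49 − 3.16 × 0.122 = 2.1 V.
V_DS = 2.1 V ≥ V_ov = 1.2 V, confirming saturation.

I_D = 3.16 mA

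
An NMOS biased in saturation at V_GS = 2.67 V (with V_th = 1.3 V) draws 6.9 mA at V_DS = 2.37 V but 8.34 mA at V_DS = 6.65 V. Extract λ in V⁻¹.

λ = 0.0551 V⁻¹

With V_GS fixed, I_D ∝ (1 + λ V_DS) in saturation, so I_D2/I_D1 = (1 + λ V_DS2)/(1 + λ V_DS1).
8.34/6.9 = 1.209 = (1 + 6.65 λ)/(1 + 2.37 λ).
Solving: λ (I_D1 V_DS2 − I_D2 V_DS1) = I_D2 − I_D1, so λ = (8.34 − 6.9) / (6.9 × 6.65 − 8.34 × 2.37) = 1.44 / 26.1 = 0.0551 V⁻¹.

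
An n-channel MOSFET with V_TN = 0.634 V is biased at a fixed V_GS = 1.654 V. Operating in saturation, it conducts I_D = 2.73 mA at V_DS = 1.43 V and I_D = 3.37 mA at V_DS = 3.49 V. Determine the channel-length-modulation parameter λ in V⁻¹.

λ = 0.136 V⁻¹

With V_GS fixed, I_D ∝ (1 + λ V_DS) in saturation, so I_D2/I_D1 = (1 + λ V_DS2)/(1 + λ V_DS1).
3.37/2.73 = 1.234 = (1 + 3.49 λ)/(1 + 1.43 λ).
Solving: λ (I_D1 V_DS2 − I_D2 V_DS1) = I_D2 − I_D1, so λ = (3.37 − 2.73) / (2.73 × 3.49 − 3.37 × 1.43) = 0.64 / 4.71 = 0.136 V⁻¹.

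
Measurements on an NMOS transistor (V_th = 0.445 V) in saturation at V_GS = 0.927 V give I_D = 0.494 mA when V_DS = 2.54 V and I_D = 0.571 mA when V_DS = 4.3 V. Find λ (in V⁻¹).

With V_GS fixed, I_D ∝ (1 + λ V_DS) in saturation, so I_D2/I_D1 = (1 + λ V_DS2)/(1 + λ V_DS1).
0.571/0.494 = 1.156 = (1 + 4.3 λ)/(1 + 2.54 λ).
Solving: λ (I_D1 V_DS2 − I_D2 V_DS1) = I_D2 − I_D1, so λ = (0.571 − 0.494) / (0.494 × 4.3 − 0.571 × 2.54) = 0.077 / 0.674 = 0.114 V⁻¹.

λ = 0.114 V⁻¹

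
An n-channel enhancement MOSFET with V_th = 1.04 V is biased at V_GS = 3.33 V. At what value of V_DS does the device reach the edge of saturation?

The boundary between triode and saturation is V_DS = V_GS − V_th = V_ov.
V_ov = 3.33 − 1.04 = 2.29 V.

V_DS,sat = 2.29 V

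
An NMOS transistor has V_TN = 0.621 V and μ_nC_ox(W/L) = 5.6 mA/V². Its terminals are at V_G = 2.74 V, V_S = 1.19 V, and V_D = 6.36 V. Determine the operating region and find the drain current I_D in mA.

Saturation; I_D = 2.42 mA

V_GS = V_G − V_S = 2.74 − 1.19 = 1.55 V; V_DS = V_D − V_S = 6.36 − 1.19 = 5.17 V.
V_ov = V_GS − V_TN = 1.55 − 0.621 = 0.929 V.
Since V_DS = 5.17 V ≥ V_ov = 0.929 V, the device is in saturation.
I_D = ½ k_n V_ov² = 0.5 × 5.6 × 0.929² = 2.42 mA.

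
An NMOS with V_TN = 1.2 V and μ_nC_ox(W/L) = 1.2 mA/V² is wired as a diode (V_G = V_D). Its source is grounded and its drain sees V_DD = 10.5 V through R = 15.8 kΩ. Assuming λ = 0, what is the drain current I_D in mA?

With gate tied to drain, V_GS = V_DS ≥ V_GS − V_TN, so the device is in saturation.
KCL at the drain: ½ k_n (V_GS − V_TN)² = (V_DD − V_GS)/R.
Let x = V_GS − 1.2. Then 9.48 x² + x − 9.3 = 0, giving x = 0.939 V (positive root), so V_GS = 2.14 V.
I_D = (V_DD − V_GS)/R = (10.5 − 2.14) / 15.8 = 0.529 mA.

I_D = 0.529 mA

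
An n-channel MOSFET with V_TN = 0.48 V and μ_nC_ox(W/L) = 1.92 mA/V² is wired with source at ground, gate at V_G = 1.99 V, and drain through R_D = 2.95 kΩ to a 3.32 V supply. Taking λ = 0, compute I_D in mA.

I_D = 0.992 mA

V_GS = V_G = 1.99 V, so V_ov = 1.99 − 0.48 = 1.51 V.
Assume saturation: I_D = ½ k_n V_ov² = 0.5 × 1.92 × 1.51² = 2.19 mA, giving V_DS = V_DD − I_D R_D = 3.32 − 2.19 × 2.95 = -3.14 V.
But -3.14 V < V_ov = 1.51 V, so the device is actually in triode.
In triode I_D = k_n[V_ov V_DS − ½ V_DS²] and I_D = (V_DD − V_DS)/R_D. Equating: 2.83 V_DS² − 9.553 V_DS + 3.32 = 0, giving V_DS = 0.393 V (the root below V_ov).
I_D = (3.32 − 0.393) / 2.95 = 0.992 mA.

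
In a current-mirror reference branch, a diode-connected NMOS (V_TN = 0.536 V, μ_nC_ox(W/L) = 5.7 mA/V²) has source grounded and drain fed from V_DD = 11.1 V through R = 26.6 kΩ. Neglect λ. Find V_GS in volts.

V_GS = 0.903 V

With gate tied to drain, V_GS = V_DS ≥ V_GS − V_TN, so the device is in saturation.
KCL at the drain: ½ k_n (V_GS − V_TN)² = (V_DD − V_GS)/R.
Let x = V_GS − 0.536. Then 75.8 x² + x − 10.56 = 0, giving x = 0.367 V (positive root), so V_GS = 0.903 V.
I_D = (V_DD − V_GS)/R = (11.1 − 0.903) / 26.6 = 0.383 mA.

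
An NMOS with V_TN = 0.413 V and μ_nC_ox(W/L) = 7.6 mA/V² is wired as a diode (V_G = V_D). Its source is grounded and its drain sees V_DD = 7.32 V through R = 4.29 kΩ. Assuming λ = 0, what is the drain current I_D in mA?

With gate tied to drain, V_GS = V_DS ≥ V_GS − V_TN, so the device is in saturation.
KCL at the drain: ½ k_n (V_GS − V_TN)² = (V_DD − V_GS)/R.
Let x = V_GS − 0.413. Then 16.3 x² + x − 6.907 = 0, giving x = 0.621 V (positive root), so V_GS = 1.03 V.
I_D = (V_DD − V_GS)/R = (7.32 − 1.03) / 4.29 = 1.47 mA.

I_D = 1.47 mA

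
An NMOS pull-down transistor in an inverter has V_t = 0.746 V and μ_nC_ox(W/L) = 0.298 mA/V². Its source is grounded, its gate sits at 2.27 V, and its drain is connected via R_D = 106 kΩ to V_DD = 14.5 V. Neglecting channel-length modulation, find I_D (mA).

V_GS = V_G = 2.27 V, so V_ov = 2.27 − 0.746 = 1.52 V.
Assume saturation: I_D = ½ k_n V_ov² = 0.5 × 0.298 × 1.52² = 0.346 mA, giving V_DS = V_DD − I_D R_D = 14.5 − 0.346 × 106 = -22.2 V.
But -22.2 V < V_ov = 1.52 V, so the device is actually in triode.
In triode I_D = k_n[V_ov V_DS − ½ V_DS²] and I_D = (V_DD − V_DS)/R_D. Equating: 15.8 V_DS² − 49.14 V_DS + 14.5 = 0, giving V_DS = 0.33 V (the root below V_ov).
I_D = (14.5 − 0.33) / 106 = 0.134 mA.

I_D = 0.134 mA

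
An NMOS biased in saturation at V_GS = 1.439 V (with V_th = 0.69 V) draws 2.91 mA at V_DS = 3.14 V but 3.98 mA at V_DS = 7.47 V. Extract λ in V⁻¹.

With V_GS fixed, I_D ∝ (1 + λ V_DS) in saturation, so I_D2/I_D1 = (1 + λ V_DS2)/(1 + λ V_DS1).
3.98/2.91 = 1.368 = (1 + 7.47 λ)/(1 + 3.14 λ).
Solving: λ (I_D1 V_DS2 − I_D2 V_DS1) = I_D2 − I_D1, so λ = (3.98 − 2.91) / (2.91 × 7.47 − 3.98 × 3.14) = 1.07 / 9.24 = 0.116 V⁻¹.

λ = 0.116 V⁻¹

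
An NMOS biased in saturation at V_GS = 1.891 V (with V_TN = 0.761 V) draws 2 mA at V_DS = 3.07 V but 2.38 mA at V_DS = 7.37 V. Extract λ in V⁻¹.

λ = 0.0511 V⁻¹

With V_GS fixed, I_D ∝ (1 + λ V_DS) in saturation, so I_D2/I_D1 = (1 + λ V_DS2)/(1 + λ V_DS1).
2.38/2 = 1.19 = (1 + 7.37 λ)/(1 + 3.07 λ).
Solving: λ (I_D1 V_DS2 − I_D2 V_DS1) = I_D2 − I_D1, so λ = (2.38 − 2) / (2 × 7.37 − 2.38 × 3.07) = 0.38 / 7.43 = 0.0511 V⁻¹.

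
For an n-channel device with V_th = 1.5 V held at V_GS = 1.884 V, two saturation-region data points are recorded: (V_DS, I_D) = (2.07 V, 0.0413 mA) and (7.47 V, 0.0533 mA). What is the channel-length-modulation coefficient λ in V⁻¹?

With V_GS fixed, I_D ∝ (1 + λ V_DS) in saturation, so I_D2/I_D1 = (1 + λ V_DS2)/(1 + λ V_DS1).
0.0533/0.0413 = 1.291 = (1 + 7.47 λ)/(1 + 2.07 λ).
Solving: λ (I_D1 V_DS2 − I_D2 V_DS1) = I_D2 − I_D1, so λ = (0.0533 − 0.0413) / (0.0413 × 7.47 − 0.0533 × 2.07) = 0.012 / 0.198 = 0.0606 V⁻¹.

λ = 0.0606 V⁻¹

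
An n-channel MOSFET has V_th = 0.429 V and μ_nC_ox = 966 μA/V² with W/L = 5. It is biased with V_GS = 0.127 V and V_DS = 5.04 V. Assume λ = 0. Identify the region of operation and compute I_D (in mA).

Cutoff; I_D = 0 mA

V_GS = 0.127 V < V_th = 0.429 V, so the transistor is in cutoff.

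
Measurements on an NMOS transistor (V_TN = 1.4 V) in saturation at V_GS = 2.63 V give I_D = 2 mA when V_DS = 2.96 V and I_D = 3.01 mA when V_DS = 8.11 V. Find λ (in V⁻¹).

λ = 0.138 V⁻¹

With V_GS fixed, I_D ∝ (1 + λ V_DS) in saturation, so I_D2/I_D1 = (1 + λ V_DS2)/(1 + λ V_DS1).
3.01/2 = 1.505 = (1 + 8.11 λ)/(1 + 2.96 λ).
Solving: λ (I_D1 V_DS2 − I_D2 V_DS1) = I_D2 − I_D1, so λ = (3.01 − 2) / (2 × 8.11 − 3.01 × 2.96) = 1.01 / 7.31 = 0.138 V⁻¹.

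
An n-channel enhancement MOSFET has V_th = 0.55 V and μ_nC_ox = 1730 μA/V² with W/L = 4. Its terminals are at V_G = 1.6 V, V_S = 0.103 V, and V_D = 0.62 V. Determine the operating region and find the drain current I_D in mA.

Triode; I_D = 2.46 mA

V_GS = V_G − V_S = 1.6 − 0.103 = 1.5 V; V_DS = V_D − V_S = 0.62 − 0.103 = 0.517 V.
k_n = μ_nC_ox · (W/L) = 6.92 mA/V².
V_ov = V_GS − V_th = 1.5 − 0.55 = 0.947 V.
Since V_DS = 0.517 V < V_ov = 0.947 V, the device is in the triode region.
I_D = k_n [V_ov · V_DS − ½ V_DS²] = 6.92 × [0.947 × 0.517 − 0.5 × 0.517²] = 2.46 mA.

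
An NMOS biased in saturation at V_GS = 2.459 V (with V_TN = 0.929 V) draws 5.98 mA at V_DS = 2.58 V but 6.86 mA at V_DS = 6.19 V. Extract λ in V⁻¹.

λ = 0.0456 V⁻¹

With V_GS fixed, I_D ∝ (1 + λ V_DS) in saturation, so I_D2/I_D1 = (1 + λ V_DS2)/(1 + λ V_DS1).
6.86/5.98 = 1.147 = (1 + 6.19 λ)/(1 + 2.58 λ).
Solving: λ (I_D1 V_DS2 − I_D2 V_DS1) = I_D2 − I_D1, so λ = (6.86 − 5.98) / (5.98 × 6.19 − 6.86 × 2.58) = 0.88 / 19.3 = 0.0456 V⁻¹.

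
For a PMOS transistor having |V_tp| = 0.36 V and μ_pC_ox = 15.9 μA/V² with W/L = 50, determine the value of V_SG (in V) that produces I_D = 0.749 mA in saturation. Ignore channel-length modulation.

V_SG = 1.73 V

k_p = μ_pC_ox · (W/L) = 0.795 mA/V².
In saturation I_D = ½ k_p (V_SG − |V_tp|)², so V_SG − |V_tp| = √(2 I_D / k_p) = √(2 × 0.749 / 0.795) = 1.37 V.
V_SG = 0.36 + 1.37 = 1.73 V.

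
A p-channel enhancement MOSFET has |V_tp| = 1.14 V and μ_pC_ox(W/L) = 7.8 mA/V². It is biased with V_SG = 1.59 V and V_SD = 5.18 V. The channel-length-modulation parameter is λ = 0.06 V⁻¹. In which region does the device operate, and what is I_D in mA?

Saturation; I_D = 1.04 mA

V_ov = V_SG − |V_tp| = 1.59 − 1.14 = 0.45 V.
Since V_SD = 5.18 V ≥ V_ov = 0.45 V, the device is in saturation.
I_D = ½ k_p V_ov² (1 + λ V_SD) = 0.5 × 7.8 × 0.45² × (1 + 0.06 × 5.18) = 1.04 mA.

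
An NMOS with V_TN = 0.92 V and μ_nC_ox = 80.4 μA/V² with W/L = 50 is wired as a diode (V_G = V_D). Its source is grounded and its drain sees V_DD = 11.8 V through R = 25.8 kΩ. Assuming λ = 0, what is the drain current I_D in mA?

With gate tied to drain, V_GS = V_DS ≥ V_GS − V_TN, so the device is in saturation.
k_n = μ_nC_ox · (W/L) = 4.02 mA/V².
KCL at the drain: ½ k_n (V_GS − V_TN)² = (V_DD − V_GS)/R.
Let x = V_GS − 0.92. Then 51.9 x² + x − 10.88 = 0, giving x = 0.449 V (positive root), so V_GS = 1.37 V.
I_D = (V_DD − V_GS)/R = (11.8 − 1.37) / 25.8 = 0.404 mA.

I_D = 0.404 mA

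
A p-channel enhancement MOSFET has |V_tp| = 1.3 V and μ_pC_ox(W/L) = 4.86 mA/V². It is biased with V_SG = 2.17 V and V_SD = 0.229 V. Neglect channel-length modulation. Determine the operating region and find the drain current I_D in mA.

V_ov = V_SG − |V_tp| = 2.17 − 1.3 = 0.87 V.
Since V_SD = 0.229 V < V_ov = 0.87 V, the device is in the triode region.
I_D = k_p [V_ov · V_SD − ½ V_SD²] = 4.86 × [0.87 × 0.229 − 0.5 × 0.229²] = 0.841 mA.

Triode; I_D = 0.841 mA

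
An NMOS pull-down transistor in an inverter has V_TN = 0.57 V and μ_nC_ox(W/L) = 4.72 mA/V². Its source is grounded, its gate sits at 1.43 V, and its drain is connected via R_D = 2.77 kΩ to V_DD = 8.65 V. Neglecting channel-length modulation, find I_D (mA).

I_D = 1.75 mA

V_GS = V_G = 1.43 V, so V_ov = 1.43 − 0.57 = 0.86 V.
Assume saturation: I_D = ½ k_n V_ov² = 0.5 × 4.72 × 0.86² = 1.75 mA, giving V_DS = V_DD − I_D R_D = 8.65 − 1.75 × 2.77 = 3.82 V.
V_DS = 3.82 V ≥ V_ov = 0.86 V, confirming saturation.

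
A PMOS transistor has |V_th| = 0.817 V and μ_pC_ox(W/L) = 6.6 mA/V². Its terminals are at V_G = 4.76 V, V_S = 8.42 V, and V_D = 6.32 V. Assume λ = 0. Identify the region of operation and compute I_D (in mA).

Triode; I_D = 24.9 mA

V_SG = V_S − V_G = 8.42 − 4.76 = 3.66 V; V_SD = V_S − V_D = 8.42 − 6.32 = 2.1 V.
V_ov = V_SG − |V_th| = 3.66 − 0.817 = 2.84 V.
Since V_SD = 2.1 V < V_ov = 2.84 V, the device is in the triode region.
I_D = k_p [V_ov · V_SD − ½ V_SD²] = 6.6 × [2.84 × 2.1 − 0.5 × 2.1²] = 24.9 mA.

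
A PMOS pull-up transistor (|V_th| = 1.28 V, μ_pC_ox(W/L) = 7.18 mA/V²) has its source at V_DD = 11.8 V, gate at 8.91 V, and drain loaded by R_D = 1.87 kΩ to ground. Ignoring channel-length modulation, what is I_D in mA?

I_D = 5.97 mA

V_SG = V_DD − V_G = 11.8 − 8.91 = 2.89 V, so V_ov = 2.89 − 1.28 = 1.61 V.
Assume saturation: I_D = ½ k_p V_ov² = 0.5 × 7.18 × 1.61² = 9.31 mA, giving V_SD = V_DD − I_D R_D = 11.8 − 9.31 × 1.87 = -5.6 V.
But -5.6 V < V_ov = 1.61 V, so the device is actually in triode.
In triode I_D = k_p[V_ov V_SD − ½ V_SD²] and I_D = (V_DD − V_SD)/R_D. Equating: 6.71 V_SD² − 22.62 V_SD + 11.8 = 0, giving V_SD = 0.645 V (the root below V_ov).
I_D = (11.8 − 0.645) / 1.87 = 5.97 mA.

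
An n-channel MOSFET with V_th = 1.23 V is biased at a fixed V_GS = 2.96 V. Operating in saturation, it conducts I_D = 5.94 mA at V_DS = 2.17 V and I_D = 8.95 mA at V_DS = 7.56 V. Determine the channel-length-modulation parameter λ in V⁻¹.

With V_GS fixed, I_D ∝ (1 + λ V_DS) in saturation, so I_D2/I_D1 = (1 + λ V_DS2)/(1 + λ V_DS1).
8.95/5.94 = 1.507 = (1 + 7.56 λ)/(1 + 2.17 λ).
Solving: λ (I_D1 V_DS2 − I_D2 V_DS1) = I_D2 − I_D1, so λ = (8.95 − 5.94) / (5.94 × 7.56 − 8.95 × 2.17) = 3.01 / 25.5 = 0.118 V⁻¹.

λ = 0.118 V⁻¹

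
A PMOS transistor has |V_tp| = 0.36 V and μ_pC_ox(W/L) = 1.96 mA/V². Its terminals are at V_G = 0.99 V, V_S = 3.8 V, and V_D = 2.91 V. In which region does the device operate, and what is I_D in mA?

Triode; I_D = 3.50 mA

V_SG = V_S − V_G = 3.8 − 0.99 = 2.81 V; V_SD = V_S − V_D = 3.8 − 2.91 = 0.89 V.
V_ov = V_SG − |V_tp| = 2.81 − 0.36 = 2.45 V.
Since V_SD = 0.89 V < V_ov = 2.45 V, the device is in the triode region.
I_D = k_p [V_ov · V_SD − ½ V_SD²] = 1.96 × [2.45 × 0.89 − 0.5 × 0.89²] = 3.5 mA.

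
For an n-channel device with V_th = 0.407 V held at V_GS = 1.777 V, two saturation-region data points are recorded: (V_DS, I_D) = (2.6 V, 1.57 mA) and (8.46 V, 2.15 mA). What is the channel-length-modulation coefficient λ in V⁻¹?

λ = 0.0754 V⁻¹

With V_GS fixed, I_D ∝ (1 + λ V_DS) in saturation, so I_D2/I_D1 = (1 + λ V_DS2)/(1 + λ V_DS1).
2.15/1.57 = 1.369 = (1 + 8.46 λ)/(1 + 2.6 λ).
Solving: λ (I_D1 V_DS2 − I_D2 V_DS1) = I_D2 − I_D1, so λ = (2.15 − 1.57) / (1.57 × 8.46 − 2.15 × 2.6) = 0.58 / 7.69 = 0.0754 V⁻¹.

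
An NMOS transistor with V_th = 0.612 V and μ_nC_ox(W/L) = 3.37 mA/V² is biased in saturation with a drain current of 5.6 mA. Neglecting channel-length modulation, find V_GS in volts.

In saturation I_D = ½ k_n (V_GS − V_th)², so V_GS − V_th = √(2 I_D / k_n) = √(2 × 5.6 / 3.37) = 1.82 V.
V_GS = 0.612 + 1.82 = 2.44 V.

V_GS = 2.44 V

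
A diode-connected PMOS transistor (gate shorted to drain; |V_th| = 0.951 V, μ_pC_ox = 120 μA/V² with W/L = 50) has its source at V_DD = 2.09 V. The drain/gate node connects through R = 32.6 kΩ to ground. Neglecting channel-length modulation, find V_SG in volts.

With gate tied to drain, V_SG = V_SD ≥ V_SG − |V_th|, so the device is in saturation.
k_p = μ_pC_ox · (W/L) = 6 mA/V².
KCL at the drain: ½ k_p (V_SG − |V_th|)² = (V_DD − V_SG)/R.
Let x = V_SG − 0.951. Then 97.8 x² + x − 1.139 = 0, giving x = 0.103 V (positive root), so V_SG = 1.05 V.
I_D = (V_DD − V_SG)/R = (2.09 − 1.05) / 32.6 = 0.0318 mA.

V_SG = 1.05 V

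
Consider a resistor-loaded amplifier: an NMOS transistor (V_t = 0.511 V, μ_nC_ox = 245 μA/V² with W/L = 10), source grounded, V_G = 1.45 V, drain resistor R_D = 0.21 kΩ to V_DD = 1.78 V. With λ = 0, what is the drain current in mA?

V_GS = V_G = 1.45 V, so V_ov = 1.45 − 0.511 = 0.939 V.
k_n = μ_nC_ox · (W/L) = 2.45 mA/V².
Assume saturation: I_D = ½ k_n V_ov² = 0.5 × 2.45 × 0.939² = 1.08 mA, giving V_DS = V_DD − I_D R_D = 1.78 − 1.08 × 0.21 = 1.55 V.
V_DS = 1.55 V ≥ V_ov = 0.939 V, confirming saturation.

I_D = 1.08 mA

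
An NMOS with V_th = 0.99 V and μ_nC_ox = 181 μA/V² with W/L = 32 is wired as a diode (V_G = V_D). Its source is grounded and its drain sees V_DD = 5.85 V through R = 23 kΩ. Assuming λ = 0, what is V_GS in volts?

With gate tied to drain, V_GS = V_DS ≥ V_GS − V_th, so the device is in saturation.
k_n = μ_nC_ox · (W/L) = 5.792 mA/V².
KCL at the drain: ½ k_n (V_GS − V_th)² = (V_DD − V_GS)/R.
Let x = V_GS − 0.99. Then 66.6 x² + x − 4.86 = 0, giving x = 0.263 V (positive root), so V_GS = 1.25 V.
I_D = (V_DD − V_GS)/R = (5.85 − 1.25) / 23 = 0.2 mA.

V_GS = 1.25 V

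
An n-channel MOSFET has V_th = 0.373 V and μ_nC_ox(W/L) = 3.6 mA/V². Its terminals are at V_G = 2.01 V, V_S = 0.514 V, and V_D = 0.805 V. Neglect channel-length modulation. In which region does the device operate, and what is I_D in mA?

V_GS = V_G − V_S = 2.01 − 0.514 = 1.5 V; V_DS = V_D − V_S = 0.805 − 0.514 = 0.291 V.
V_ov = V_GS − V_th = 1.5 − 0.373 = 1.12 V.
Since V_DS = 0.291 V < V_ov = 1.12 V, the device is in the triode region.
I_D = k_n [V_ov · V_DS − ½ V_DS²] = 3.6 × [1.12 × 0.291 − 0.5 × 0.291²] = 1.02 mA.

Triode; I_D = 1.02 mA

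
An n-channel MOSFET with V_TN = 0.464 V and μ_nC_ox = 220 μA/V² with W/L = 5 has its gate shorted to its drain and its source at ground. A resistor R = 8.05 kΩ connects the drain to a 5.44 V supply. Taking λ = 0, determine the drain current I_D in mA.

I_D = 0.500 mA

With gate tied to drain, V_GS = V_DS ≥ V_GS − V_TN, so the device is in saturation.
k_n = μ_nC_ox · (W/L) = 1.1 mA/V².
KCL at the drain: ½ k_n (V_GS − V_TN)² = (V_DD − V_GS)/R.
Let x = V_GS − 0.464. Then 4.43 x² + x − 4.976 = 0, giving x = 0.953 V (positive root), so V_GS = 1.42 V.
I_D = (V_DD − V_GS)/R = (5.44 − 1.42) / 8.05 = 0.5 mA.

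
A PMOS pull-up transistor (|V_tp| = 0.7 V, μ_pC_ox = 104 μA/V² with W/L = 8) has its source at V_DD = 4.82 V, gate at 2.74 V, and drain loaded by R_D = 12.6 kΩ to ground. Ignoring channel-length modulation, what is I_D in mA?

V_SG = V_DD − V_G = 4.82 − 2.74 = 2.08 V, so V_ov = 2.08 − 0.7 = 1.38 V.
k_p = μ_pC_ox · (W/L) = 0.832 mA/V².
Assume saturation: I_D = ½ k_p V_ov² = 0.5 × 0.832 × 1.38² = 0.792 mA, giving V_SD = V_DD − I_D R_D = 4.82 − 0.792 × 12.6 = -5.16 V.
But -5.16 V < V_ov = 1.38 V, so the device is actually in triode.
In triode I_D = k_p[V_ov V_SD − ½ V_SD²] and I_D = (V_DD − V_SD)/R_D. Equating: 5.24 V_SD² − 15.47 V_SD + 4.82 = 0, giving V_SD = 0.354 V (the root below V_ov).
I_D = (4.82 − 0.354) / 12.6 = 0.354 mA.

I_D = 0.354 mA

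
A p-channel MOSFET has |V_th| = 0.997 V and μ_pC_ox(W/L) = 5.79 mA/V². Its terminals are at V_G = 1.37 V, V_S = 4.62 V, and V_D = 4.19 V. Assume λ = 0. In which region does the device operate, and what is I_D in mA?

Triode; I_D = 5.07 mA

V_SG = V_S − V_G = 4.62 − 1.37 = 3.25 V; V_SD = V_S − V_D = 4.62 − 4.19 = 0.43 V.
V_ov = V_SG − |V_th| = 3.25 − 0.997 = 2.25 V.
Since V_SD = 0.43 V < V_ov = 2.25 V, the device is in the triode region.
I_D = k_p [V_ov · V_SD − ½ V_SD²] = 5.79 × [2.25 × 0.43 − 0.5 × 0.43²] = 5.07 mA.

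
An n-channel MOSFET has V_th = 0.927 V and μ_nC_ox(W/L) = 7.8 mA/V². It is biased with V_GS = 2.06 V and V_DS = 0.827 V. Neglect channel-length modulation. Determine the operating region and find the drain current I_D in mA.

V_ov = V_GS − V_th = 2.06 − 0.927 = 1.13 V.
Since V_DS = 0.827 V < V_ov = 1.13 V, the device is in the triode region.
I_D = k_n [V_ov · V_DS − ½ V_DS²] = 7.8 × [1.13 × 0.827 − 0.5 × 0.827²] = 4.64 mA.

Triode; I_D = 4.64 mA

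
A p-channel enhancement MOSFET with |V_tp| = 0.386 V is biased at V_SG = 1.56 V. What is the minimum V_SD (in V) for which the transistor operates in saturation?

The boundary between triode and saturation is V_SD = V_SG − |V_tp| = V_ov.
V_ov = 1.56 − 0.386 = 1.17 V.

V_SD,sat = 1.17 V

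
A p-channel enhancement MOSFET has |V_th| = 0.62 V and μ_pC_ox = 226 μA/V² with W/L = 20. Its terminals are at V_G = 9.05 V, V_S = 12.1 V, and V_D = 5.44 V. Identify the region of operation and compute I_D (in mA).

Saturation; I_D = 13.3 mA

V_SG = V_S − V_G = 12.1 − 9.05 = 3.05 V; V_SD = V_S − V_D = 12.1 − 5.44 = 6.66 V.
k_p = μ_pC_ox · (W/L) = 4.52 mA/V².
V_ov = V_SG − |V_th| = 3.05 − 0.62 = 2.43 V.
Since V_SD = 6.66 V ≥ V_ov = 2.43 V, the device is in saturation.
I_D = ½ k_p V_ov² = 0.5 × 4.52 × 2.43² = 13.3 mA.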